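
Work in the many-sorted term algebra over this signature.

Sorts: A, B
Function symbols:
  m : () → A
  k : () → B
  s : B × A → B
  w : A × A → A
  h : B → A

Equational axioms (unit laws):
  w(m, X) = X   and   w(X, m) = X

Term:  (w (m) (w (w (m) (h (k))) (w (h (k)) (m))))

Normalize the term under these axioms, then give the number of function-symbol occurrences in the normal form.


size = 5

1. (w (m) (w (w (m) (h (k))) (w (h (k)) (m))))  →  (w (w (m) (h (k))) (w (h (k)) (m)))
2. (w (w (m) (h (k))) (w (h (k)) (m)))  →  (w (h (k)) (w (h (k)) (m)))
3. (w (h (k)) (w (h (k)) (m)))  →  (w (h (k)) (h (k)))
normal form: (w (h (k)) (h (k)))


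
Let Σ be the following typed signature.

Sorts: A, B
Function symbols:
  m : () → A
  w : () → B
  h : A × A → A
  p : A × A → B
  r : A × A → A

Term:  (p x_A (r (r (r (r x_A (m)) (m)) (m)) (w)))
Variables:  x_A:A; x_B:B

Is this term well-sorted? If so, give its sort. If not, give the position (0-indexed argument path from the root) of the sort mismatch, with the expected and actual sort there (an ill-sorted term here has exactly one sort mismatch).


ill-sorted at position [1, 1]: expected A, got B

  x_A : A
          x_A : A
          (m) : A
        (r x_A (m)) : A
        (m) : A
      (r (r x_A (m)) (m)) : A
      (m) : A
    (r (r (r x_A (m)) (m)) (m)) : A
    (w) : B
  (r (r (r (r x_A (m)) (m)) (m)) (w)) : ✗ arg 1 at [1, 1] has sort B, expected A


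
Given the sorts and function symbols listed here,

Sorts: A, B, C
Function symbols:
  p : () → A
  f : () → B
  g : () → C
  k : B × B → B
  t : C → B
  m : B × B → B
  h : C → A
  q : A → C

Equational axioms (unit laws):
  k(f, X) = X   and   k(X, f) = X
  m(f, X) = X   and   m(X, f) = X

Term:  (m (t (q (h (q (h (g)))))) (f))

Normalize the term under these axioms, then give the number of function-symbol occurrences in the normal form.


1. (m (t (q (h (q (h (g)))))) (f))  →  (t (q (h (q (h (g))))))
normal form: (t (q (h (q (h (g))))))

size = 6


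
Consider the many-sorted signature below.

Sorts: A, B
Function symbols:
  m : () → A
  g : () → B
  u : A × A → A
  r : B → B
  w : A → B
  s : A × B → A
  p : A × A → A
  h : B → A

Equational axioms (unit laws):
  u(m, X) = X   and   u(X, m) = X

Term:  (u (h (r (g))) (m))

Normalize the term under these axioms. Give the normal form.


normal form = (h (r (g)))

1. (u (h (r (g))) (m))  →  (h (r (g)))


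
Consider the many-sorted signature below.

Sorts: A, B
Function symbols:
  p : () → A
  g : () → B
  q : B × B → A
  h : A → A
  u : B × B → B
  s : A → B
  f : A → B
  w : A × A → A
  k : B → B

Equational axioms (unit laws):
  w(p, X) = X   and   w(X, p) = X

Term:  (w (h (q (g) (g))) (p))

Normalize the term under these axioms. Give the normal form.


1. (w (h (q (g) (g))) (p))  →  (h (q (g) (g)))

normal form = (h (q (g) (g)))


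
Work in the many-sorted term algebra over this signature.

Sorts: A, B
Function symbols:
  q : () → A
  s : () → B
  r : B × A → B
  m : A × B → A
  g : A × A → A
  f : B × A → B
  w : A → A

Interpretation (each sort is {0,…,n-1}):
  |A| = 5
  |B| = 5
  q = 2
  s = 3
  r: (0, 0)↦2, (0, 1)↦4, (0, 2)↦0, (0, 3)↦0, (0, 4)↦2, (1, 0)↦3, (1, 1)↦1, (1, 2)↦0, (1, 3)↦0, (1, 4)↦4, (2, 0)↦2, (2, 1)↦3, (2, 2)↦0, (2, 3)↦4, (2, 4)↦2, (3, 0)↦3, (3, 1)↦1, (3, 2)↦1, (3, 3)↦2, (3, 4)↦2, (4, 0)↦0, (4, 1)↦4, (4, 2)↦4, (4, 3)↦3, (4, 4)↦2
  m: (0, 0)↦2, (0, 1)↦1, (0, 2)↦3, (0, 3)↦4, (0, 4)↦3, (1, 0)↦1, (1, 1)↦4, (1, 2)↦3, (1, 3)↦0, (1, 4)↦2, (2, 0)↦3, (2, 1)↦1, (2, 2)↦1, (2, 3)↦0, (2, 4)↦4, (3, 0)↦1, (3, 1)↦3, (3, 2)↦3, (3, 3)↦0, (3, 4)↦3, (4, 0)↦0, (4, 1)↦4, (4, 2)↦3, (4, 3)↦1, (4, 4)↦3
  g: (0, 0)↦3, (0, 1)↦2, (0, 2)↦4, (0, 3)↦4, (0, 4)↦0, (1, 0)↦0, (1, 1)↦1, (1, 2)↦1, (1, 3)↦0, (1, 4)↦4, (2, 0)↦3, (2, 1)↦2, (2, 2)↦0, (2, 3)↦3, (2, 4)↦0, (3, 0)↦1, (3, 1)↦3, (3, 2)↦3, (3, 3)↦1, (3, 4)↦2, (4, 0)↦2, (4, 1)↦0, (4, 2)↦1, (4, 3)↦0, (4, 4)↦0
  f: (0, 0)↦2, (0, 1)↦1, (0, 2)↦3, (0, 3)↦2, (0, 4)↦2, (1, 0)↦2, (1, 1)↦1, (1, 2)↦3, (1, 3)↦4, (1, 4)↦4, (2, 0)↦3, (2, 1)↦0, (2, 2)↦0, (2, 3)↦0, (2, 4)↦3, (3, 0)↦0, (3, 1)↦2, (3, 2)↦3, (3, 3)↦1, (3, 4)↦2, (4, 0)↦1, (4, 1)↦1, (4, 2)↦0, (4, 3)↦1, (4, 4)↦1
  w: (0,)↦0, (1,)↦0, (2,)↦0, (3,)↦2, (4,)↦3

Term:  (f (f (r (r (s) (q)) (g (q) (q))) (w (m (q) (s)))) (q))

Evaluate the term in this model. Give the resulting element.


value = 3

  s = 3
  q = 2
  (r (s) (q)) = r(3, 2) = 1
  q = 2
  q = 2
  (g (q) (q)) = g(2, 2) = 0
  (r (r (s) (q)) (g (q) (q))) = r(1, 0) = 3
  q = 2
  s = 3
  (m (q) (s)) = m(2, 3) = 0
  (w (m (q) (s))) = w(0,) = 0
  (f (r (r (s) (q)) (g (q) (q))) (w (m (q) (s)))) = f(3, 0) = 0
  q = 2
  (f (f (r (r (s) (q)) (g (q) (q))) (w (m (q) (s)))) (q)) = f(0, 2) = 3


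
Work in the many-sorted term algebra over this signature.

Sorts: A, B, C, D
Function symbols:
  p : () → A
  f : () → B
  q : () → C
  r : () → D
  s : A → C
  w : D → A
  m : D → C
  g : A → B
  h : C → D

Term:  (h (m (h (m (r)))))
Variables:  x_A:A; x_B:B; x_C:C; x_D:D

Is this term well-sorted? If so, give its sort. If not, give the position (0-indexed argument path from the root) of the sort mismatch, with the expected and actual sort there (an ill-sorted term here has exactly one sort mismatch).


well-sorted; sort = D

        (r) : D
      (m (r)) : C
    (h (m (r))) : D
  (m (h (m (r)))) : C
(h (m (h (m (r))))) : D


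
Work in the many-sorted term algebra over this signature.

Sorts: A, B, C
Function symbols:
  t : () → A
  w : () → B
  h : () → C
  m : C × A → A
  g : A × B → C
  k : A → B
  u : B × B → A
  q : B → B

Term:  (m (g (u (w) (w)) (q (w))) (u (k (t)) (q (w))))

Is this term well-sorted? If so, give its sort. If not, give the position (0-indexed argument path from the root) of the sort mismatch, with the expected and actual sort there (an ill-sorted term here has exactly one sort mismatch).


      (w) : B
      (w) : B
    (u (w) (w)) : A
      (w) : B
    (q (w)) : B
  (g (u (w) (w)) (q (w))) : C
      (t) : A
    (k (t)) : B
      (w) : B
    (q (w)) : B
  (u (k (t)) (q (w))) : A
(m (g (u (w) (w)) (q (w))) (u (k (t)) (q (w)))) : A

well-sorted; sort = A


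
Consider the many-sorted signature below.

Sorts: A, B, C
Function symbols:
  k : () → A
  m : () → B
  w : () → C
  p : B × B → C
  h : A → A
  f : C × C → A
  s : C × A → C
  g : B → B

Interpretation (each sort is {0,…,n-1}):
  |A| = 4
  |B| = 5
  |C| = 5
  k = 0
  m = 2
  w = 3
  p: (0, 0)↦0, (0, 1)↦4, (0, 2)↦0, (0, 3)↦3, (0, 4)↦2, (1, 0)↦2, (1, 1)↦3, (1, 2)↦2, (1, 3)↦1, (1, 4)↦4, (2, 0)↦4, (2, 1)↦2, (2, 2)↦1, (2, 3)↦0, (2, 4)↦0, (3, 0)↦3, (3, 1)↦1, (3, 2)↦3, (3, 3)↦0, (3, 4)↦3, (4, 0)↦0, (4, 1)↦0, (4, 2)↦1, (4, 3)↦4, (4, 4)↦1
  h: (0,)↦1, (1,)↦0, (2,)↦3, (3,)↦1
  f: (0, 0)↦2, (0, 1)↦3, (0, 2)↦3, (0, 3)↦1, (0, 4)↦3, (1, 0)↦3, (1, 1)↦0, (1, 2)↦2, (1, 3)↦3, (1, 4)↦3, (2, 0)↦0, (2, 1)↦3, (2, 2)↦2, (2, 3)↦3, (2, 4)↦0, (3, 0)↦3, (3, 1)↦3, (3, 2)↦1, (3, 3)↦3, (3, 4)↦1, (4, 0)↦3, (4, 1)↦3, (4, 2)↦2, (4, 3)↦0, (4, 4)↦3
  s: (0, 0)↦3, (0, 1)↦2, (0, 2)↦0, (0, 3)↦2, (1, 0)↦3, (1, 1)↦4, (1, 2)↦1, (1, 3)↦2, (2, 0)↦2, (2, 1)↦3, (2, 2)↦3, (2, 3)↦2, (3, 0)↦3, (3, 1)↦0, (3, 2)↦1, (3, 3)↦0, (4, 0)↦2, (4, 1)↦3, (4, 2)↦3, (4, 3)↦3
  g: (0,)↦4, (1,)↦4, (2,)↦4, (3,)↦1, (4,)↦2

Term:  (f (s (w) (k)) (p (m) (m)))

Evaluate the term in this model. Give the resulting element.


  w = 3
  k = 0
  (s (w) (k)) = s(3, 0) = 3
  m = 2
  m = 2
  (p (m) (m)) = p(2, 2) = 1
  (f (s (w) (k)) (p (m) (m))) = f(3, 1) = 3

value = 3


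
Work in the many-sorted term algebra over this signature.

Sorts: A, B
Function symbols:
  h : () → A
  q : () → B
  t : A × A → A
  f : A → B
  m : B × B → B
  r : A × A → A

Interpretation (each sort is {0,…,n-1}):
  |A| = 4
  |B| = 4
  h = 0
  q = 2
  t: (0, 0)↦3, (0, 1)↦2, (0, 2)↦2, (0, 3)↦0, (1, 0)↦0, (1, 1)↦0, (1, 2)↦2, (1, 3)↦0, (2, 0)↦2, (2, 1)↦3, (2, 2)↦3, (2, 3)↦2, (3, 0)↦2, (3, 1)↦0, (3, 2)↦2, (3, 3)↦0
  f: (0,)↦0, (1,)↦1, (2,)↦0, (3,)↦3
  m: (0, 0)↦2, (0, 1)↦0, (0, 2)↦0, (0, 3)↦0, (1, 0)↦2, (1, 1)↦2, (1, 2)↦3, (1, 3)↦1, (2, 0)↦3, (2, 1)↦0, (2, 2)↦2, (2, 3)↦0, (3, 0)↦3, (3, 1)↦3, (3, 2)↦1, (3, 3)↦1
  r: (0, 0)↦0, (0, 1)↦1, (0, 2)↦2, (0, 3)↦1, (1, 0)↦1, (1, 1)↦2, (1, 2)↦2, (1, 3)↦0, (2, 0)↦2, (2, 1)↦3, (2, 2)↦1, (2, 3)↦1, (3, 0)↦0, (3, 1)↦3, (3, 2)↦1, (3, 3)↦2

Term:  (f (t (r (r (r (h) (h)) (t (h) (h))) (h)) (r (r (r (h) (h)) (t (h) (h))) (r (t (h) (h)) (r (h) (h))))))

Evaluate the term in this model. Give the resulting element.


  h = 0
  h = 0
  (r (h) (h)) = r(0, 0) = 0
  h = 0
  h = 0
  (t (h) (h)) = t(0, 0) = 3
  (r (r (h) (h)) (t (h) (h))) = r(0, 3) = 1
  h = 0
  (r (r (r (h) (h)) (t (h) (h))) (h)) = r(1, 0) = 1
  h = 0
  h = 0
  (r (h) (h)) = r(0, 0) = 0
  h = 0
  h = 0
  (t (h) (h)) = t(0, 0) = 3
  (r (r (h) (h)) (t (h) (h))) = r(0, 3) = 1
  h = 0
  h = 0
  (t (h) (h)) = t(0, 0) = 3
  h = 0
  h = 0
  (r (h) (h)) = r(0, 0) = 0
  (r (t (h) (h)) (r (h) (h))) = r(3, 0) = 0
  (r (r (r (h) (h)) (t (h) (h))) (r (t (h) (h)) (r (h) (h)))) = r(1, 0) = 1
  (t (r (r (r (h) (h)) (t (h) (h))) (h)) (r (r (r (h) (h)) (t (h) (h))) (r (t (h) (h)) (r (h) (h))))) = t(1, 1) = 0
  (f (t (r (r (r (h) (h)) (t (h) (h))) (h)) (r (r (r (h) (h)) (t (h) (h))) (r (t (h) (h)) (r (h) (h)))))) = f(0,) = 0

value = 0


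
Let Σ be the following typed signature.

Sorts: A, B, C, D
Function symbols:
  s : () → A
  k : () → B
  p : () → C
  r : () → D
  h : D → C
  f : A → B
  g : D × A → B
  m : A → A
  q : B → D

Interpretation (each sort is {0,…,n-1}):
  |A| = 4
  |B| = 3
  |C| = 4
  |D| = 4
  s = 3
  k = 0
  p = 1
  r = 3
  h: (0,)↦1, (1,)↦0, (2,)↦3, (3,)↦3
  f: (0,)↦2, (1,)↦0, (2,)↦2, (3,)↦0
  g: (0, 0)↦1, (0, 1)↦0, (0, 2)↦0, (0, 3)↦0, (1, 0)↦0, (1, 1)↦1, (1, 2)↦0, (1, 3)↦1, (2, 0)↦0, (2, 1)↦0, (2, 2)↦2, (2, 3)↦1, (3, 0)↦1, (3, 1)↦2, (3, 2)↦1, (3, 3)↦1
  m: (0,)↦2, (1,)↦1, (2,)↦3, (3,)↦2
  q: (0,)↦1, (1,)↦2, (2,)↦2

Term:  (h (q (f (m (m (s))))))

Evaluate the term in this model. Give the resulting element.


  s = 3
  (m (s)) = m(3,) = 2
  (m (m (s))) = m(2,) = 3
  (f (m (m (s)))) = f(3,) = 0
  (q (f (m (m (s))))) = q(0,) = 1
  (h (q (f (m (m (s)))))) = h(1,) = 0

value = 0


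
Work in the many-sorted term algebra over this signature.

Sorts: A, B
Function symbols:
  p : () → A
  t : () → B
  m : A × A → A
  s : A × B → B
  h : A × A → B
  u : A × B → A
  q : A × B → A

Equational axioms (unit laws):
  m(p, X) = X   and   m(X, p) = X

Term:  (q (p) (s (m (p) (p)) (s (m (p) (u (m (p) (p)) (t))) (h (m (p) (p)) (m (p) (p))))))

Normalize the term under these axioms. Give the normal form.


normal form = (q (p) (s (p) (s (u (p) (t)) (h (p) (p)))))

1. (q (p) (s (m (p) (p)) (s (m (p) (u (m (p) (p)) (t))) (h (m (p) (p)) (m (p) (p))))))  →  (q (p) (s (p) (s (m (p) (u (m (p) (p)) (t))) (h (m (p) (p)) (m (p) (p))))))
2. (q (p) (s (p) (s (m (p) (u (m (p) (p)) (t))) (h (m (p) (p)) (m (p) (p))))))  →  (q (p) (s (p) (s (u (m (p) (p)) (t)) (h (m (p) (p)) (m (p) (p))))))
3. (q (p) (s (p) (s (u (m (p) (p)) (t)) (h (m (p) (p)) (m (p) (p))))))  →  (q (p) (s (p) (s (u (p) (t)) (h (m (p) (p)) (m (p) (p))))))
4. (q (p) (s (p) (s (u (p) (t)) (h (m (p) (p)) (m (p) (p))))))  →  (q (p) (s (p) (s (u (p) (t)) (h (p) (m (p) (p))))))
5. (q (p) (s (p) (s (u (p) (t)) (h (p) (m (p) (p))))))  →  (q (p) (s (p) (s (u (p) (t)) (h (p) (p)))))


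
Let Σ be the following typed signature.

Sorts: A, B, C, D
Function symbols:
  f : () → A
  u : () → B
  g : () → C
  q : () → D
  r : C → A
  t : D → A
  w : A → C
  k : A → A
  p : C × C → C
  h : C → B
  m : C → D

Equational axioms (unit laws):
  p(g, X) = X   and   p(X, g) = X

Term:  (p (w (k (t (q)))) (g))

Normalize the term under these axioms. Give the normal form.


normal form = (w (k (t (q))))

1. (p (w (k (t (q)))) (g))  →  (w (k (t (q))))


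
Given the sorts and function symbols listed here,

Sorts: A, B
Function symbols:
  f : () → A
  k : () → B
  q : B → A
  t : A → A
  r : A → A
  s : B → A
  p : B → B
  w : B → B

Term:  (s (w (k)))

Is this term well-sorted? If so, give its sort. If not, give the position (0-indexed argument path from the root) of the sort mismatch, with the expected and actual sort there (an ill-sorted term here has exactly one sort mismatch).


    (k) : B
  (w (k)) : B
(s (w (k))) : A

well-sorted; sort = A


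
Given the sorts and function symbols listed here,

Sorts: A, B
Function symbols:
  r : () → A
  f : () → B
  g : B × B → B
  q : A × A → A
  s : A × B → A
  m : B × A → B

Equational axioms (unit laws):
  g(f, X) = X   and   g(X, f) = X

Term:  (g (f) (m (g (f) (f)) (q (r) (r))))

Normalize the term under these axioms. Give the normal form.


1. (g (f) (m (g (f) (f)) (q (r) (r))))  →  (m (g (f) (f)) (q (r) (r)))
2. (m (g (f) (f)) (q (r) (r)))  →  (m (f) (q (r) (r)))

normal form = (m (f) (q (r) (r)))


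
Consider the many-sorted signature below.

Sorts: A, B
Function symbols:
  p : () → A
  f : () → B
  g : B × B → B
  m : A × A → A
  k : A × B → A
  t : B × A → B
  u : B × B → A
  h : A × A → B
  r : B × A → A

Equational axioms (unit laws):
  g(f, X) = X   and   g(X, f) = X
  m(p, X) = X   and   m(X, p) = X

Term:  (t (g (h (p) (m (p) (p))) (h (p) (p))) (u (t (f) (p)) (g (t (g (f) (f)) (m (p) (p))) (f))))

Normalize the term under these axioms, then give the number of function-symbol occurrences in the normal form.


1. (t (g (h (p) (m (p) (p))) (h (p) (p))) (u (t (f) (p)) (g (t (g (f) (f)) (m (p) (p))) (f))))  →  (t (g (h (p) (p)) (h (p) (p))) (u (t (f) (p)) (g (t (g (f) (f)) (m (p) (p))) (f))))
2. (t (g (h (p) (p)) (h (p) (p))) (u (t (f) (p)) (g (t (g (f) (f)) (m (p) (p))) (f))))  →  (t (g (h (p) (p)) (h (p) (p))) (u (t (f) (p)) (t (g (f) (f)) (m (p) (p)))))
3. (t (g (h (p) (p)) (h (p) (p))) (u (t (f) (p)) (t (g (f) (f)) (m (p) (p)))))  →  (t (g (h (p) (p)) (h (p) (p))) (u (t (f) (p)) (t (f) (m (p) (p)))))
4. (t (g (h (p) (p)) (h (p) (p))) (u (t (f) (p)) (t (f) (m (p) (p)))))  →  (t (g (h (p) (p)) (h (p) (p))) (u (t (f) (p)) (t (f) (p))))
normal form: (t (g (h (p) (p)) (h (p) (p))) (u (t (f) (p)) (t (f) (p))))

size = 15


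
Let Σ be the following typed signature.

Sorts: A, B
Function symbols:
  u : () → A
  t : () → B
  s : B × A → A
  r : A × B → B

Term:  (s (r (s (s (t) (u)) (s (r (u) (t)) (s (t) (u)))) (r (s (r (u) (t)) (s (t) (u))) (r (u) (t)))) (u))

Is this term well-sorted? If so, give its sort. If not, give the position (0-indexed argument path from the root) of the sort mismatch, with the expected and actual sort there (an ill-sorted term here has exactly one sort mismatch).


ill-sorted at position [0, 0, 0]: expected B, got A

        (t) : B
        (u) : A
      (s (t) (u)) : A
          (u) : A
          (t) : B
        (r (u) (t)) : B
          (t) : B
          (u) : A
        (s (t) (u)) : A
      (s (r (u) (t)) (s (t) (u))) : A
    (s (s (t) (u)) (s (r (u) (t)) (s (t) (u)))) : ✗ arg 0 at [0, 0, 0] has sort A, expected B
          (u) : A
          (t) : B
        (r (u) (t)) : B
          (t) : B
          (u) : A
        (s (t) (u)) : A
      (s (r (u) (t)) (s (t) (u))) : A
        (u) : A
        (t) : B
      (r (u) (t)) : B
    (r (s (r (u) (t)) (s (t) (u))) (r (u) (t))) : B
  (u) : A


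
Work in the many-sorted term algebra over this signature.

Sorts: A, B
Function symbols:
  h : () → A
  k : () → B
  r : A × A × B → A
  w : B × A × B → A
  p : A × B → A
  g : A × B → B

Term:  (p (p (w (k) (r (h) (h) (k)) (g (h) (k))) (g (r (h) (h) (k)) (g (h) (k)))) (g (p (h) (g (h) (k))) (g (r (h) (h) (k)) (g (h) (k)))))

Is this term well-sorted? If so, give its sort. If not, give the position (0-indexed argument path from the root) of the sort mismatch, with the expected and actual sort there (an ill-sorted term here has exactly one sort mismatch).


well-sorted; sort = A

      (k) : B
        (h) : A
        (h) : A
        (k) : B
      (r (h) (h) (k)) : A
        (h) : A
        (k) : B
      (g (h) (k)) : B
    (w (k) (r (h) (h) (k)) (g (h) (k))) : A
        (h) : A
        (h) : A
        (k) : B
      (r (h) (h) (k)) : A
        (h) : A
        (k) : B
      (g (h) (k)) : B
    (g (r (h) (h) (k)) (g (h) (k))) : B
  (p (w (k) (r (h) (h) (k)) (g (h) (k))) (g (r (h) (h) (k)) (g (h) (k)))) : A
      (h) : A
        (h) : A
        (k) : B
      (g (h) (k)) : B
    (p (h) (g (h) (k))) : A
        (h) : A
        (h) : A
        (k) : B
      (r (h) (h) (k)) : A
        (h) : A
        (k) : B
      (g (h) (k)) : B
    (g (r (h) (h) (k)) (g (h) (k))) : B
  (g (p (h) (g (h) (k))) (g (r (h) (h) (k)) (g (h) (k)))) : B
(p (p (w (k) (r (h) (h) (k)) (g (h) (k))) (g (r (h) (h) (k)) (g (h) (k)))) (g (p (h) (g (h) (k))) (g (r (h) (h) (k)) (g (h) (k))))) : A


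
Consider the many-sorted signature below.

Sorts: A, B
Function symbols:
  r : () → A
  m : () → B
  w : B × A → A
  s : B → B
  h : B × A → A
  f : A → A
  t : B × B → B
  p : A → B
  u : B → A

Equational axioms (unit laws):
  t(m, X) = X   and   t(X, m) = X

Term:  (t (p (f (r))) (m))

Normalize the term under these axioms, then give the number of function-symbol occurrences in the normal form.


size = 3

1. (t (p (f (r))) (m))  →  (p (f (r)))
normal form: (p (f (r)))


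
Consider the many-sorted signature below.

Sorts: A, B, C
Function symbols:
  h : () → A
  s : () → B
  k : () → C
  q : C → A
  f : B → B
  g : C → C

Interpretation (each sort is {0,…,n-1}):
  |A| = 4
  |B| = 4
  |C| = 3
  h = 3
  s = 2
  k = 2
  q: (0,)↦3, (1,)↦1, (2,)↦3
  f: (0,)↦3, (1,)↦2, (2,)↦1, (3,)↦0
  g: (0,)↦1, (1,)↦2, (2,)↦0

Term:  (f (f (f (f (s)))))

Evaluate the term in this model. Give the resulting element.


  s = 2
  (f (s)) = f(2,) = 1
  (f (f (s))) = f(1,) = 2
  (f (f (f (s)))) = f(2,) = 1
  (f (f (f (f (s))))) = f(1,) = 2

value = 2


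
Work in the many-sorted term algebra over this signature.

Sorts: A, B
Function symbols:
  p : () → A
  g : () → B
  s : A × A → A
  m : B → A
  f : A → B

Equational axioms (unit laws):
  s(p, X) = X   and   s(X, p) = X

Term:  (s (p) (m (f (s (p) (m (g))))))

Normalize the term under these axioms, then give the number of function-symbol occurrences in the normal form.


1. (s (p) (m (f (s (p) (m (g))))))  →  (m (f (s (p) (m (g)))))
2. (m (f (s (p) (m (g)))))  →  (m (f (m (g))))
normal form: (m (f (m (g))))

size = 4


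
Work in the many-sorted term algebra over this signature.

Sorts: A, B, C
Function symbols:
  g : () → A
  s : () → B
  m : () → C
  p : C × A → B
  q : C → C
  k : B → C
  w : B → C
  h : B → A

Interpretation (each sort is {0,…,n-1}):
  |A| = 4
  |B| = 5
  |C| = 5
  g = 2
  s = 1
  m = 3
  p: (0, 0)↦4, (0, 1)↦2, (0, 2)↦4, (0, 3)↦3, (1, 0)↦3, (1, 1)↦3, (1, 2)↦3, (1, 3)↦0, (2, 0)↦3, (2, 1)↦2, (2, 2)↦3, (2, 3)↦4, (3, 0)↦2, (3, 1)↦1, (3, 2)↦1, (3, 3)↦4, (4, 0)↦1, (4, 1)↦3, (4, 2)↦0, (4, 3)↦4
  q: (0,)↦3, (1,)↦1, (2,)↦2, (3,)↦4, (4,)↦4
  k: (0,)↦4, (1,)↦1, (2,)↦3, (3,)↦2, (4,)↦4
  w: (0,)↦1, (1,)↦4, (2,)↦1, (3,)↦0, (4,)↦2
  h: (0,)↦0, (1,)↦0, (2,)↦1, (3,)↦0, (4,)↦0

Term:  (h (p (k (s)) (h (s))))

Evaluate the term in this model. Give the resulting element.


value = 0

  s = 1
  (k (s)) = k(1,) = 1
  s = 1
  (h (s)) = h(1,) = 0
  (p (k (s)) (h (s))) = p(1, 0) = 3
  (h (p (k (s)) (h (s)))) = h(3,) = 0


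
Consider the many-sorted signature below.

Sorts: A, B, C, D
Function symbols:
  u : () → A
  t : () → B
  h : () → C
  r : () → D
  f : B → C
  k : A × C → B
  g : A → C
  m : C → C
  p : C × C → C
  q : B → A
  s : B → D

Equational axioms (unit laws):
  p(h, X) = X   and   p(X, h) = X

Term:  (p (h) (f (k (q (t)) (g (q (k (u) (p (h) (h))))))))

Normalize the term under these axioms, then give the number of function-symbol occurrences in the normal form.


size = 9

1. (p (h) (f (k (q (t)) (g (q (k (u) (p (h) (h))))))))  →  (f (k (q (t)) (g (q (k (u) (p (h) (h)))))))
2. (f (k (q (t)) (g (q (k (u) (p (h) (h)))))))  →  (f (k (q (t)) (g (q (k (u) (h))))))
normal form: (f (k (q (t)) (g (q (k (u) (h))))))


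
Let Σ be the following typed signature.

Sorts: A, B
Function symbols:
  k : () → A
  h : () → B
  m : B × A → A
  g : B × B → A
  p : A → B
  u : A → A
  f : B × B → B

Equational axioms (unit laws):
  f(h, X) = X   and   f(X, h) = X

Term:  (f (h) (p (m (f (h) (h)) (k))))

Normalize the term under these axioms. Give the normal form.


1. (f (h) (p (m (f (h) (h)) (k))))  →  (p (m (f (h) (h)) (k)))
2. (p (m (f (h) (h)) (k)))  →  (p (m (h) (k)))

normal form = (p (m (h) (k)))


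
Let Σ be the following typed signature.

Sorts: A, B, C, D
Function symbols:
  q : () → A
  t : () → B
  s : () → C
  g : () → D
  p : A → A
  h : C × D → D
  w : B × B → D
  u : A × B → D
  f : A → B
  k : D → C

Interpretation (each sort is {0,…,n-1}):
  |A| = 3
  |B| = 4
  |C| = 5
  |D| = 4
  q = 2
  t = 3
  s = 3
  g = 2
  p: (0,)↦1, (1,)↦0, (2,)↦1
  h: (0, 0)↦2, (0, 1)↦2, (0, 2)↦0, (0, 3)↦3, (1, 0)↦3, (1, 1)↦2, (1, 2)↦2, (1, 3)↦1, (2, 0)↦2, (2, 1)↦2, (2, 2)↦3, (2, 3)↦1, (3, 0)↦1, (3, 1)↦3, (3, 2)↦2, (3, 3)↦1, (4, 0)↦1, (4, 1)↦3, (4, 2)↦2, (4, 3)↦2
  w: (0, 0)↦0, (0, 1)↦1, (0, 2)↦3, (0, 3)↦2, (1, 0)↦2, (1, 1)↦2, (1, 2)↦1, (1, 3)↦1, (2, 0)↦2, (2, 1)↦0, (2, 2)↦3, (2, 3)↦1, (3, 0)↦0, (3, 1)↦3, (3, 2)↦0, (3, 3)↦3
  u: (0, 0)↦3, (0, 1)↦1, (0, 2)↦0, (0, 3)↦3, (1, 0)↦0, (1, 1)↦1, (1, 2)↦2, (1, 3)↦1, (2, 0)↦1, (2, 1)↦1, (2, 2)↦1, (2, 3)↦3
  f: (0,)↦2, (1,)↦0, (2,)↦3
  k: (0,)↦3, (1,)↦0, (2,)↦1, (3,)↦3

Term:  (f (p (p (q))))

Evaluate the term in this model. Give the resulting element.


  q = 2
  (p (q)) = p(2,) = 1
  (p (p (q))) = p(1,) = 0
  (f (p (p (q)))) = f(0,) = 2

value = 2


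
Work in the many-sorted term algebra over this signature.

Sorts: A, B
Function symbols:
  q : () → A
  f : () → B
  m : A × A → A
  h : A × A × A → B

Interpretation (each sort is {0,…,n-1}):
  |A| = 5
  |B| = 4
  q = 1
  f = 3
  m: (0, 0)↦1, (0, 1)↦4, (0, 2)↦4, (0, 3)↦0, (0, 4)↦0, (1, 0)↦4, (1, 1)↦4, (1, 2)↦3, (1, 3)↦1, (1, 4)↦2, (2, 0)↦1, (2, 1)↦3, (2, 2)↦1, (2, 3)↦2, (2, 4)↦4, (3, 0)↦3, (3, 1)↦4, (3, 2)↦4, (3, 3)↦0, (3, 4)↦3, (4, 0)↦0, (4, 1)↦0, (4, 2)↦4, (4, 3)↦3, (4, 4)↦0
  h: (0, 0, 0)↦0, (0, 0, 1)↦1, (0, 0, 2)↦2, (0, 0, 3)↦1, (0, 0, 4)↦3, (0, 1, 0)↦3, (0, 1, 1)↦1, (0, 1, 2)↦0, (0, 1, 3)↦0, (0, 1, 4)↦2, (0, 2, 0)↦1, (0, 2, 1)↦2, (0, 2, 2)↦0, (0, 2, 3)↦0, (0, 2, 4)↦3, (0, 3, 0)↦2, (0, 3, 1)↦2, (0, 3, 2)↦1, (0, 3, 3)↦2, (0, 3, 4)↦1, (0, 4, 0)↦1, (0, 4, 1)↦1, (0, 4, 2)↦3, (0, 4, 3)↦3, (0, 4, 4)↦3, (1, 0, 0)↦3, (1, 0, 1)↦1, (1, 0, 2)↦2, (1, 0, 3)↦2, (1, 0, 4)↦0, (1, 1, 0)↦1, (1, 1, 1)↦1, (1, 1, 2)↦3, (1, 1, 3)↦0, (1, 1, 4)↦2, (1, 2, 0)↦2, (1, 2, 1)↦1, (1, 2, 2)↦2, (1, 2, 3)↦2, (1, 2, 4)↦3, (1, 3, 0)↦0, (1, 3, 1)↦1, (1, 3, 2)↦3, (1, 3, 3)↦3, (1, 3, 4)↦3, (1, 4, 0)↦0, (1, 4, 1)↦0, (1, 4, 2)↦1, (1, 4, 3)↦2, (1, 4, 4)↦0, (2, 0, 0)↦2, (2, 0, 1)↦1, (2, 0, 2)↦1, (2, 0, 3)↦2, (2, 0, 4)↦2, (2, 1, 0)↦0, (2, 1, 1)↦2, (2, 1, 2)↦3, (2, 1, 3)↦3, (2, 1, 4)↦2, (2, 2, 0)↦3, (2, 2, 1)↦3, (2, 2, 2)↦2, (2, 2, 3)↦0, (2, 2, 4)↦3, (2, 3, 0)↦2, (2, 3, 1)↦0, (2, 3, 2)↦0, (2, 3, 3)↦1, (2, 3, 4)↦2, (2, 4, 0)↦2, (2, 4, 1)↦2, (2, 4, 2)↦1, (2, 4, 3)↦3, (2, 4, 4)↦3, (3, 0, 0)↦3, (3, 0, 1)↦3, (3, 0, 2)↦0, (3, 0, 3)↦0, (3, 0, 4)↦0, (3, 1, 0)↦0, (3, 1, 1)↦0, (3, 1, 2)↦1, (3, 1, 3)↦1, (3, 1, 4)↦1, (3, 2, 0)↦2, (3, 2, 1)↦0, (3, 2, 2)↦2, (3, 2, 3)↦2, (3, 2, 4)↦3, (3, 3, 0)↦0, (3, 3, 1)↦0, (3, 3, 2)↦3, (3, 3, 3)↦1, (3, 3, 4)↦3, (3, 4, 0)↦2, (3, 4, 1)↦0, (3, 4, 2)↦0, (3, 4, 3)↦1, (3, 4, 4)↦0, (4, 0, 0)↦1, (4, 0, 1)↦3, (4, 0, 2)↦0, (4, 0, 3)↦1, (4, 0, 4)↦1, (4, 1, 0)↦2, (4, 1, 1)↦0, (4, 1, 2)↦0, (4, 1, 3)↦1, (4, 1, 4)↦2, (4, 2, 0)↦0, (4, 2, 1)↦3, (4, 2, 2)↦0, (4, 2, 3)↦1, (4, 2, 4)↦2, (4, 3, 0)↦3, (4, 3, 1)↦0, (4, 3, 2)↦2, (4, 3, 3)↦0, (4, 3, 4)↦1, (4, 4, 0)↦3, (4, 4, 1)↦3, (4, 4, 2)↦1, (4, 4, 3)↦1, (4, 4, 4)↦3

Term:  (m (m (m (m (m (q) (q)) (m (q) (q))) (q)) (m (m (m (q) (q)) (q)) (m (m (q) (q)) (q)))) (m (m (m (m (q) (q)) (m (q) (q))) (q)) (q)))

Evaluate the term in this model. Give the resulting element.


  q = 1
  q = 1
  (m (q) (q)) = m(1, 1) = 4
  q = 1
  q = 1
  (m (q) (q)) = m(1, 1) = 4
  (m (m (q) (q)) (m (q) (q))) = m(4, 4) = 0
  q = 1
  (m (m (m (q) (q)) (m (q) (q))) (q)) = m(0, 1) = 4
  q = 1
  q = 1
  (m (q) (q)) = m(1, 1) = 4
  q = 1
  (m (m (q) (q)) (q)) = m(4, 1) = 0
  q = 1
  q = 1
  (m (q) (q)) = m(1, 1) = 4
  q = 1
  (m (m (q) (q)) (q)) = m(4, 1) = 0
  (m (m (m (q) (q)) (q)) (m (m (q) (q)) (q))) = m(0, 0) = 1
  (m (m (m (m (q) (q)) (m (q) (q))) (q)) (m (m (m (q) (q)) (q)) (m (m (q) (q)) (q)))) = m(4, 1) = 0
  q = 1
  q = 1
  (m (q) (q)) = m(1, 1) = 4
  q = 1
  q = 1
  (m (q) (q)) = m(1, 1) = 4
  (m (m (q) (q)) (m (q) (q))) = m(4, 4) = 0
  q = 1
  (m (m (m (q) (q)) (m (q) (q))) (q)) = m(0, 1) = 4
  q = 1
  (m (m (m (m (q) (q)) (m (q) (q))) (q)) (q)) = m(4, 1) = 0
  (m (m (m (m (m (q) (q)) (m (q) (q))) (q)) (m (m (m (q) (q)) (q)) (m (m (q) (q)) (q)))) (m (m (m (m (q) (q)) (m (q) (q))) (q)) (q))) = m(0, 0) = 1

value = 1


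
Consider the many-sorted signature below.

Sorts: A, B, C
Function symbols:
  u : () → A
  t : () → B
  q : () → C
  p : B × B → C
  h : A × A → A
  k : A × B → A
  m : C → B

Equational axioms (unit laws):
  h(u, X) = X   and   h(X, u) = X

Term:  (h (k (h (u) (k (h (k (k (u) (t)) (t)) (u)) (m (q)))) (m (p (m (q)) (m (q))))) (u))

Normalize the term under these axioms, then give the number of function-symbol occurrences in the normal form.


1. (h (k (h (u) (k (h (k (k (u) (t)) (t)) (u)) (m (q)))) (m (p (m (q)) (m (q))))) (u))  →  (k (h (u) (k (h (k (k (u) (t)) (t)) (u)) (m (q)))) (m (p (m (q)) (m (q)))))
2. (k (h (u) (k (h (k (k (u) (t)) (t)) (u)) (m (q)))) (m (p (m (q)) (m (q)))))  →  (k (k (h (k (k (u) (t)) (t)) (u)) (m (q))) (m (p (m (q)) (m (q)))))
3. (k (k (h (k (k (u) (t)) (t)) (u)) (m (q))) (m (p (m (q)) (m (q)))))  →  (k (k (k (k (u) (t)) (t)) (m (q))) (m (p (m (q)) (m (q)))))
normal form: (k (k (k (k (u) (t)) (t)) (m (q))) (m (p (m (q)) (m (q)))))

size = 15


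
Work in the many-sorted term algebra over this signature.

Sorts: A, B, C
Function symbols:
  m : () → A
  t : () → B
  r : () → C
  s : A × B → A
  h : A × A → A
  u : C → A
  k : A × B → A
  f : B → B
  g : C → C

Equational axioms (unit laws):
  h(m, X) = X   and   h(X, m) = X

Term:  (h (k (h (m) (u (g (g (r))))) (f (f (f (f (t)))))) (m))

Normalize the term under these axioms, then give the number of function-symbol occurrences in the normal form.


size = 10

1. (h (k (h (m) (u (g (g (r))))) (f (f (f (f (t)))))) (m))  →  (k (h (m) (u (g (g (r))))) (f (f (f (f (t))))))
2. (k (h (m) (u (g (g (r))))) (f (f (f (f (t))))))  →  (k (u (g (g (r)))) (f (f (f (f (t))))))
normal form: (k (u (g (g (r)))) (f (f (f (f (t))))))


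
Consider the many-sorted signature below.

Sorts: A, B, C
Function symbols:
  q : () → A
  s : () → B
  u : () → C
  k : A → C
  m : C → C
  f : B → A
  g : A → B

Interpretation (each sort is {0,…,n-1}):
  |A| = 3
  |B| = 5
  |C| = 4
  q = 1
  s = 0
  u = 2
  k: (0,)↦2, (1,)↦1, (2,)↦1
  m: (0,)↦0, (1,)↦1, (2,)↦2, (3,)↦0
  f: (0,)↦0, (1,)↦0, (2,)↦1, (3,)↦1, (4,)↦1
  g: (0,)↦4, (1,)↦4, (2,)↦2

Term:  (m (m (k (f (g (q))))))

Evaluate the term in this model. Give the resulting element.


value = 1

  q = 1
  (g (q)) = g(1,) = 4
  (f (g (q))) = f(4,) = 1
  (k (f (g (q)))) = k(1,) = 1
  (m (k (f (g (q))))) = m(1,) = 1
  (m (m (k (f (g (q)))))) = m(1,) = 1


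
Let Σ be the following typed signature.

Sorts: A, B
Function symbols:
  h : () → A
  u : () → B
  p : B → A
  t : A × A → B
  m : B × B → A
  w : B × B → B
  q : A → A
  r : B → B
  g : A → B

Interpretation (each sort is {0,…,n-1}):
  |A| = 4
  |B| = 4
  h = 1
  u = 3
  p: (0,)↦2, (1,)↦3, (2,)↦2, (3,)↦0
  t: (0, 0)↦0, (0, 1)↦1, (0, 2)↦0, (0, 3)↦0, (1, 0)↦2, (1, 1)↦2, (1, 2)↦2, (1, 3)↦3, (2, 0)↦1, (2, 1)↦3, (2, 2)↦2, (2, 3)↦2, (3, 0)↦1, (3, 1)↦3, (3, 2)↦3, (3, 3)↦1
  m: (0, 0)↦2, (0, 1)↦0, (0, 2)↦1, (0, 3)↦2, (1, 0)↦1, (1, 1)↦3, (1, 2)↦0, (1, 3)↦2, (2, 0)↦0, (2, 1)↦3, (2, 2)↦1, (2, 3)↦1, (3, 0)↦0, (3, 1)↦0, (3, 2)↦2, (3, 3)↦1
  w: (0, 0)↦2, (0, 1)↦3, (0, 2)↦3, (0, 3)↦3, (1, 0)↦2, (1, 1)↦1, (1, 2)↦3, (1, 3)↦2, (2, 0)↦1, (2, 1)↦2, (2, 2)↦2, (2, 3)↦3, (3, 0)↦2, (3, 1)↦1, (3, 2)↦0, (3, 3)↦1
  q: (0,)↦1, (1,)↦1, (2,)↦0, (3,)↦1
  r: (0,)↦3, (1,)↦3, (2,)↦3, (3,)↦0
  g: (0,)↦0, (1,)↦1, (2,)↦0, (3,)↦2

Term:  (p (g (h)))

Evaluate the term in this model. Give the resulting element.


  h = 1
  (g (h)) = g(1,) = 1
  (p (g (h))) = p(1,) = 3

value = 3


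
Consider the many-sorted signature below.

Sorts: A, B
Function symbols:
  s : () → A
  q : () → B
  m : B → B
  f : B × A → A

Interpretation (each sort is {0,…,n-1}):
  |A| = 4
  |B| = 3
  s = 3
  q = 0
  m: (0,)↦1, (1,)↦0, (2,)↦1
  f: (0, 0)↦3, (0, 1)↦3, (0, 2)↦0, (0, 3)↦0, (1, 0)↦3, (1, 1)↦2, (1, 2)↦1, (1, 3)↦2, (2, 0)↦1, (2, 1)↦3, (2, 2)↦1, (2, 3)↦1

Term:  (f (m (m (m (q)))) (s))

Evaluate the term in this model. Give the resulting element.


value = 2

  q = 0
  (m (q)) = m(0,) = 1
  (m (m (q))) = m(1,) = 0
  (m (m (m (q)))) = m(0,) = 1
  s = 3
  (f (m (m (m (q)))) (s)) = f(1, 3) = 2


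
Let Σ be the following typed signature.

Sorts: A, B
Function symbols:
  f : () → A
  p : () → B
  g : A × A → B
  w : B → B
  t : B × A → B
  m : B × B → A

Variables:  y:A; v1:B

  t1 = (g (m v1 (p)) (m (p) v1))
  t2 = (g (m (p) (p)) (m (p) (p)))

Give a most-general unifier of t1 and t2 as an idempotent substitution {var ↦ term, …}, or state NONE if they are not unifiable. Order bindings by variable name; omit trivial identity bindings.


{v1 ↦ (p)}


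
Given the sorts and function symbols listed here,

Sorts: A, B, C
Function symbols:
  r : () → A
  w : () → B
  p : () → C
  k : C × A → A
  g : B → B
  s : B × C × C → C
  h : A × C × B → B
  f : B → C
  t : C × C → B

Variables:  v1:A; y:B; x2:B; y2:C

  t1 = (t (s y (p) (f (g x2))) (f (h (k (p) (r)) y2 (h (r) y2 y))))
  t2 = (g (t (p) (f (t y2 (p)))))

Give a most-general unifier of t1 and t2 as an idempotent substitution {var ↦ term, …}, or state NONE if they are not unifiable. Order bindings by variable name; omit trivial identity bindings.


NONE (not unifiable)

head clash or occurs-check failure — not unifiable


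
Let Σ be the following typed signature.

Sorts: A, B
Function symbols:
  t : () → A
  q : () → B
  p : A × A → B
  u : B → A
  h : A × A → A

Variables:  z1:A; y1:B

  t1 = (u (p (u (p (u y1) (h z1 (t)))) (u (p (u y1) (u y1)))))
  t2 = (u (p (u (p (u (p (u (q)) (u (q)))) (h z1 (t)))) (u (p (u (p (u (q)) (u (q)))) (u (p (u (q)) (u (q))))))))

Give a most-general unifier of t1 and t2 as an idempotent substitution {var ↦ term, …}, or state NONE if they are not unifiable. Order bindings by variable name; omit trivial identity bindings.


{y1 ↦ (p (u (q)) (u (q)))}


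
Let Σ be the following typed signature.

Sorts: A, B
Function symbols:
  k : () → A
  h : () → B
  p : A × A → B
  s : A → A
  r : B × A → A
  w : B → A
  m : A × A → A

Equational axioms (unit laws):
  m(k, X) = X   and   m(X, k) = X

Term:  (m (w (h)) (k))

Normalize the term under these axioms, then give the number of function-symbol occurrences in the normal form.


1. (m (w (h)) (k))  →  (w (h))
normal form: (w (h))

size = 2


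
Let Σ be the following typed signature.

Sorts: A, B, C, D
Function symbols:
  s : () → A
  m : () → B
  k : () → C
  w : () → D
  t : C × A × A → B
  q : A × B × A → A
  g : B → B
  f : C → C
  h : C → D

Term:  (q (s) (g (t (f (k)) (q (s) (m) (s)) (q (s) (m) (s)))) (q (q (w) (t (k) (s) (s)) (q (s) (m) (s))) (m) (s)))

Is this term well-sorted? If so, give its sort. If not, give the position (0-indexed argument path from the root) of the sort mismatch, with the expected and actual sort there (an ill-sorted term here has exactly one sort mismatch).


  (s) : A
        (k) : C
      (f (k)) : C
        (s) : A
        (m) : B
        (s) : A
      (q (s) (m) (s)) : A
        (s) : A
        (m) : B
        (s) : A
      (q (s) (m) (s)) : A
    (t (f (k)) (q (s) (m) (s)) (q (s) (m) (s))) : B
  (g (t (f (k)) (q (s) (m) (s)) (q (s) (m) (s)))) : B
      (w) : D
        (k) : C
        (s) : A
        (s) : A
      (t (k) (s) (s)) : B
        (s) : A
        (m) : B
        (s) : A
      (q (s) (m) (s)) : A
    (q (w) (t (k) (s) (s)) (q (s) (m) (s))) : ✗ arg 0 at [2, 0, 0] has sort D, expected A
    (m) : B
    (s) : A

ill-sorted at position [2, 0, 0]: expected A, got D


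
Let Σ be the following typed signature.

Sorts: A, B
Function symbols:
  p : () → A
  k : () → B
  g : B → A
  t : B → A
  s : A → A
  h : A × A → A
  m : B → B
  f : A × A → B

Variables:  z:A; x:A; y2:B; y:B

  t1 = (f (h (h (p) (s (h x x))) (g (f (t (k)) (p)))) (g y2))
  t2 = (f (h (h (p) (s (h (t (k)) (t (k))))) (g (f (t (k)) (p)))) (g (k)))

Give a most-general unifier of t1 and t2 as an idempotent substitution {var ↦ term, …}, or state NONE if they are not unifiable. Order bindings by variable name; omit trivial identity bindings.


{x ↦ (t (k)), y2 ↦ (k)}


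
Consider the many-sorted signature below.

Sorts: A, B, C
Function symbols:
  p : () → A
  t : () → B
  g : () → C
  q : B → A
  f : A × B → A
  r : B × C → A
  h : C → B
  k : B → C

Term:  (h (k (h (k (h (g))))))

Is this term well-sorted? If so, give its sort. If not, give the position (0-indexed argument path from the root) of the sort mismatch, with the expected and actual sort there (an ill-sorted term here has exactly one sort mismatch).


well-sorted; sort = B

          (g) : C
        (h (g)) : B
      (k (h (g))) : C
    (h (k (h (g)))) : B
  (k (h (k (h (g))))) : C
(h (k (h (k (h (g)))))) : B


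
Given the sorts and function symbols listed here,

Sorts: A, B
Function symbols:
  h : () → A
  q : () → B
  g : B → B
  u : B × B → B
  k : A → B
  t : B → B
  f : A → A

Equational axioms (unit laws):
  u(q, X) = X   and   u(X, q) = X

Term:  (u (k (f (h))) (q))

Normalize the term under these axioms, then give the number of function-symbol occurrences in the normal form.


size = 3

1. (u (k (f (h))) (q))  →  (k (f (h)))
normal form: (k (f (h)))


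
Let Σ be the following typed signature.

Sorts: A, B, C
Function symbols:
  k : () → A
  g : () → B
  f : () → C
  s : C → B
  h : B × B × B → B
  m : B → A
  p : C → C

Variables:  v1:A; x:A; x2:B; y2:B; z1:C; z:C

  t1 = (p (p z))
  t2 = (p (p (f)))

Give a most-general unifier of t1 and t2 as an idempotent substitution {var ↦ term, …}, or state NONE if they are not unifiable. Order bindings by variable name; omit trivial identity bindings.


{z ↦ (f)}


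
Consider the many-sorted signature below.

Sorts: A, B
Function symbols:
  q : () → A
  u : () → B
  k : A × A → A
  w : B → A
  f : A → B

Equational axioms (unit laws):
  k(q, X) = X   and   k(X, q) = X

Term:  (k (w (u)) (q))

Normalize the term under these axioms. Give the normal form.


normal form = (w (u))

1. (k (w (u)) (q))  →  (w (u))


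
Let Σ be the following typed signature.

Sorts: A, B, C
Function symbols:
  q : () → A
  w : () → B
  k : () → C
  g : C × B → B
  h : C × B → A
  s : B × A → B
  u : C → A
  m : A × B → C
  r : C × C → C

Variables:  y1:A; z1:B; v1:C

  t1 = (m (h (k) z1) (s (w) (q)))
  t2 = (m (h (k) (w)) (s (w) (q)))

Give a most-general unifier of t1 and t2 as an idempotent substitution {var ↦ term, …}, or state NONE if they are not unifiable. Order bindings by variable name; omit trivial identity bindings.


{z1 ↦ (w)}


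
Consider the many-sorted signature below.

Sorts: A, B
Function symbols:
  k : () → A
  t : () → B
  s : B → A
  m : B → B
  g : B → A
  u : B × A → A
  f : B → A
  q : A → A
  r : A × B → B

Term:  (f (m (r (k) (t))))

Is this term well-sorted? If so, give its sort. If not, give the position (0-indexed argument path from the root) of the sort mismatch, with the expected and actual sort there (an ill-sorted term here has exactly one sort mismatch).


      (k) : A
      (t) : B
    (r (k) (t)) : B
  (m (r (k) (t))) : B
(f (m (r (k) (t)))) : A

well-sorted; sort = A


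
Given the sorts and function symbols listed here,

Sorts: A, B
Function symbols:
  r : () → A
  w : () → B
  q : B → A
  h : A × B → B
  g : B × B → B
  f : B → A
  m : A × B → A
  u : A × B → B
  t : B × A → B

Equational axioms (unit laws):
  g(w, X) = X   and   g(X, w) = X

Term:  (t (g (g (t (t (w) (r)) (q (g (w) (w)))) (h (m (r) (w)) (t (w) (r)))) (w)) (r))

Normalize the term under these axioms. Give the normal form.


1. (t (g (g (t (t (w) (r)) (q (g (w) (w)))) (h (m (r) (w)) (t (w) (r)))) (w)) (r))  →  (t (g (t (t (w) (r)) (q (g (w) (w)))) (h (m (r) (w)) (t (w) (r)))) (r))
2. (t (g (t (t (w) (r)) (q (g (w) (w)))) (h (m (r) (w)) (t (w) (r)))) (r))  →  (t (g (t (t (w) (r)) (q (w))) (h (m (r) (w)) (t (w) (r)))) (r))

normal form = (t (g (t (t (w) (r)) (q (w))) (h (m (r) (w)) (t (w) (r)))) (r))


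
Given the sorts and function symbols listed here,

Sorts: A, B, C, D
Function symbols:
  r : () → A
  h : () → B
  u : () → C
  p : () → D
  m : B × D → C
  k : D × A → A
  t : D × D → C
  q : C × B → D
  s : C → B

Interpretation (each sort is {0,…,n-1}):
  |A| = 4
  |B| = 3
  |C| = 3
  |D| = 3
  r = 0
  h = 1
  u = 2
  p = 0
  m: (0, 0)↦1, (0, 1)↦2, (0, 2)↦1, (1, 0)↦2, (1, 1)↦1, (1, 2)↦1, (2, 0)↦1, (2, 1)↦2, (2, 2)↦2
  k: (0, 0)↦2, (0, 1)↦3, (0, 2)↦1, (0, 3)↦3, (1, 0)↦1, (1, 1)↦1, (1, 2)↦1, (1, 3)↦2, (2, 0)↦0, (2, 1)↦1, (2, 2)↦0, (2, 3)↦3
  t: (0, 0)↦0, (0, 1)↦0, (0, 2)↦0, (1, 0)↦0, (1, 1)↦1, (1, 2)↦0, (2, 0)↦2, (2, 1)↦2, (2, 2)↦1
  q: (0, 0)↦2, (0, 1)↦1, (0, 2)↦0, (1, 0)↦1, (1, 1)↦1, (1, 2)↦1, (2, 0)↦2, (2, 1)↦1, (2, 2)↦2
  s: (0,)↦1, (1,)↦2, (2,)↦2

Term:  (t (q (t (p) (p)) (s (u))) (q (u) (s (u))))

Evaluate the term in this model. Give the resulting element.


value = 0

  p = 0
  p = 0
  (t (p) (p)) = t(0, 0) = 0
  u = 2
  (s (u)) = s(2,) = 2
  (q (t (p) (p)) (s (u))) = q(0, 2) = 0
  u = 2
  u = 2
  (s (u)) = s(2,) = 2
  (q (u) (s (u))) = q(2, 2) = 2
  (t (q (t (p) (p)) (s (u))) (q (u) (s (u)))) = t(0, 2) = 0


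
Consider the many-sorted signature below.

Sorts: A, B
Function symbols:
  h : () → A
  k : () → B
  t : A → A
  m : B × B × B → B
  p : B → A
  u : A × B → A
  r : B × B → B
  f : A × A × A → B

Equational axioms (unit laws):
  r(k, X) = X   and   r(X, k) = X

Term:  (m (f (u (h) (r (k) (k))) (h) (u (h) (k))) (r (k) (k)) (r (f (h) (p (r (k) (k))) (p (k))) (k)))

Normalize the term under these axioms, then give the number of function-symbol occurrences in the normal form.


size = 16

1. (m (f (u (h) (r (k) (k))) (h) (u (h) (k))) (r (k) (k)) (r (f (h) (p (r (k) (k))) (p (k))) (k)))  →  (m (f (u (h) (k)) (h) (u (h) (k))) (r (k) (k)) (r (f (h) (p (r (k) (k))) (p (k))) (k)))
2. (m (f (u (h) (k)) (h) (u (h) (k))) (r (k) (k)) (r (f (h) (p (r (k) (k))) (p (k))) (k)))  →  (m (f (u (h) (k)) (h) (u (h) (k))) (k) (r (f (h) (p (r (k) (k))) (p (k))) (k)))
3. (m (f (u (h) (k)) (h) (u (h) (k))) (k) (r (f (h) (p (r (k) (k))) (p (k))) (k)))  →  (m (f (u (h) (k)) (h) (u (h) (k))) (k) (f (h) (p (r (k) (k))) (p (k))))
4. (m (f (u (h) (k)) (h) (u (h) (k))) (k) (f (h) (p (r (k) (k))) (p (k))))  →  (m (f (u (h) (k)) (h) (u (h) (k))) (k) (f (h) (p (k)) (p (k))))
normal form: (m (f (u (h) (k)) (h) (u (h) (k))) (k) (f (h) (p (k)) (p (k))))
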